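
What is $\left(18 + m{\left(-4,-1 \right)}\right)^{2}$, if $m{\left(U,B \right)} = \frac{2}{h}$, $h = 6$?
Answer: $\frac{3025}{9} \approx 336.11$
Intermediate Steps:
$m{\left(U,B \right)} = \frac{1}{3}$ ($m{\left(U,B \right)} = \frac{2}{6} = 2 \cdot \frac{1}{6} = \frac{1}{3}$)
$\left(18 + m{\left(-4,-1 \right)}\right)^{2} = \left(18 + \frac{1}{3}\right)^{2} = \left(\frac{55}{3}\right)^{2} = \frac{3025}{9}$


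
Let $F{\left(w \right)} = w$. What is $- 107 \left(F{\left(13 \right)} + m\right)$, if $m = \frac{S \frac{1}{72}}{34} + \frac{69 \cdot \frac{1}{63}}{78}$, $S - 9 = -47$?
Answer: $- \frac{51639163}{37128} \approx -1390.8$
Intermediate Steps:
$S = -38$ ($S = 9 - 47 = -38$)
$m = - \frac{55}{37128}$ ($m = \frac{\left(-38\right) \frac{1}{72}}{34} + \frac{69 \cdot \frac{1}{63}}{78} = \left(-38\right) \frac{1}{72} \cdot \frac{1}{34} + 69 \cdot \frac{1}{63} \cdot \frac{1}{78} = \left(- \frac{19}{36}\right) \frac{1}{34} + \frac{23}{21} \cdot \frac{1}{78} = - \frac{19}{1224} + \frac{23}{1638} = - \frac{55}{37128} \approx -0.0014814$)
$- 107 \left(F{\left(13 \right)} + m\right) = - 107 \left(13 - \frac{55}{37128}\right) = \left(-107\right) \frac{482609}{37128} = - \frac{51639163}{37128}$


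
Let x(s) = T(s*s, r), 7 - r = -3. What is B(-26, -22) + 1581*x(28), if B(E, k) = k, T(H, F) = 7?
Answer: 11045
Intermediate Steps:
r = 10 (r = 7 - 1*(-3) = 7 + 3 = 10)
x(s) = 7
B(-26, -22) + 1581*x(28) = -22 + 1581*7 = -22 + 11067 = 11045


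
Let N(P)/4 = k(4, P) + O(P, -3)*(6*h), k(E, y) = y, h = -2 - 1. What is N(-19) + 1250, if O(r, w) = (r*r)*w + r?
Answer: 80518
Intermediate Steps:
h = -3
O(r, w) = r + w*r² (O(r, w) = r²*w + r = w*r² + r = r + w*r²)
N(P) = 4*P - 72*P*(1 - 3*P) (N(P) = 4*(P + (P*(1 + P*(-3)))*(6*(-3))) = 4*(P + (P*(1 - 3*P))*(-18)) = 4*(P - 18*P*(1 - 3*P)) = 4*P - 72*P*(1 - 3*P))
N(-19) + 1250 = 4*(-19)*(-17 + 54*(-19)) + 1250 = 4*(-19)*(-17 - 1026) + 1250 = 4*(-19)*(-1043) + 1250 = 79268 + 1250 = 80518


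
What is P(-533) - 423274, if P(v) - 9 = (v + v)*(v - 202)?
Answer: 360245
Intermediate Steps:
P(v) = 9 + 2*v*(-202 + v) (P(v) = 9 + (v + v)*(v - 202) = 9 + (2*v)*(-202 + v) = 9 + 2*v*(-202 + v))
P(-533) - 423274 = (9 - 404*(-533) + 2*(-533)**2) - 423274 = (9 + 215332 + 2*284089) - 423274 = (9 + 215332 + 568178) - 423274 = 783519 - 423274 = 360245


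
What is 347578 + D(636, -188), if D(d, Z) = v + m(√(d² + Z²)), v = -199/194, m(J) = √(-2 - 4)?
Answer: 67429933/194 + I*√6 ≈ 3.4758e+5 + 2.4495*I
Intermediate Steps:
m(J) = I*√6 (m(J) = √(-6) = I*√6)
v = -199/194 (v = -199*1/194 = -199/194 ≈ -1.0258)
D(d, Z) = -199/194 + I*√6
347578 + D(636, -188) = 347578 + (-199/194 + I*√6) = 67429933/194 + I*√6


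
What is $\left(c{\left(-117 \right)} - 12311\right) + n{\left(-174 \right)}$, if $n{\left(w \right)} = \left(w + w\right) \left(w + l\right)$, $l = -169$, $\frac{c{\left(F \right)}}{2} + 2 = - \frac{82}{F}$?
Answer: $\frac{12524897}{117} \approx 1.0705 \cdot 10^{5}$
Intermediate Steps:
$c{\left(F \right)} = -4 - \frac{164}{F}$ ($c{\left(F \right)} = -4 + 2 \left(- \frac{82}{F}\right) = -4 - \frac{164}{F}$)
$n{\left(w \right)} = 2 w \left(-169 + w\right)$ ($n{\left(w \right)} = \left(w + w\right) \left(w - 169\right) = 2 w \left(-169 + w\right)$)
$\left(c{\left(-117 \right)} - 12311\right) + n{\left(-174 \right)} = \left(\left(-4 - \frac{164}{-117}\right) - 12311\right) + 2 \left(-174\right) \left(-169 - 174\right) = \left(\left(-4 - - \frac{164}{117}\right) - 12311\right) + 2 \left(-174\right) \left(-343\right) = \left(\left(-4 + \frac{164}{117}\right) - 12311\right) + 119364 = \left(- \frac{304}{117} - 12311\right) + 119364 = - \frac{1440691}{117} + 119364 = \frac{12524897}{117}$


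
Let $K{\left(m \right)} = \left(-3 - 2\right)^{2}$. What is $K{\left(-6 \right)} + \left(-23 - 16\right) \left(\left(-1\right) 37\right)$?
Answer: $1468$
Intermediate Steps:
$K{\left(m \right)} = 25$ ($K{\left(m \right)} = \left(-5\right)^{2} = 25$)
$K{\left(-6 \right)} + \left(-23 - 16\right) \left(\left(-1\right) 37\right) = 25 + \left(-23 - 16\right) \left(\left(-1\right) 37\right) = 25 + \left(-23 - 16\right) \left(-37\right) = 25 - -1443 = 25 + 1443 = 1468$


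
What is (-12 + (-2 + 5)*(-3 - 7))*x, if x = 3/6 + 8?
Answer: -357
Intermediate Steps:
x = 17/2 (x = 3*(1/6) + 8 = 1/2 + 8 = 17/2 ≈ 8.5000)
(-12 + (-2 + 5)*(-3 - 7))*x = (-12 + (-2 + 5)*(-3 - 7))*(17/2) = (-12 + 3*(-10))*(17/2) = (-12 - 30)*(17/2) = -42*17/2 = -357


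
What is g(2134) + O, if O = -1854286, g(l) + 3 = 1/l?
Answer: -3957052725/2134 ≈ -1.8543e+6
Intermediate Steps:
g(l) = -3 + 1/l
g(2134) + O = (-3 + 1/2134) - 1854286 = -6401/2134 - 1854286 = -3957052725/2134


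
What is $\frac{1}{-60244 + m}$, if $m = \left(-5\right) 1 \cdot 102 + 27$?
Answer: $- \frac{1}{60727} \approx -1.6467 \cdot 10^{-5}$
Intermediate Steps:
$m = -483$ ($m = \left(-5\right) 102 + 27 = -510 + 27 = -483$)
$\frac{1}{-60244 + m} = \frac{1}{-60244 - 483} = \frac{1}{-60727} = - \frac{1}{60727}$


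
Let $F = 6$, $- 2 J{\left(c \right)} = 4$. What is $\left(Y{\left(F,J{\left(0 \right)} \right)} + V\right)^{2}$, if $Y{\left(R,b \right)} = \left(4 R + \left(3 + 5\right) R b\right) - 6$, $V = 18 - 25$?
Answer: $7225$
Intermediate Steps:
$J{\left(c \right)} = -2$ ($J{\left(c \right)} = \left(- \frac{1}{2}\right) 4 = -2$)
$V = -7$ ($V = 18 - 25 = -7$)
$Y{\left(R,b \right)} = -6 + 4 R + 8 R b$ ($Y{\left(R,b \right)} = \left(4 R + 8 R b\right) - 6 = -6 + 4 R + 8 R b$)
$\left(Y{\left(F,J{\left(0 \right)} \right)} + V\right)^{2} = \left(\left(-6 + 4 \cdot 6 + 8 \cdot 6 \left(-2\right)\right) - 7\right)^{2} = \left(\left(-6 + 24 - 96\right) - 7\right)^{2} = \left(-78 - 7\right)^{2} = \left(-85\right)^{2} = 7225$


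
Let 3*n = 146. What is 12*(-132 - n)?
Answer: -2168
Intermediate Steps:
n = 146/3 (n = (⅓)*146 = 146/3 ≈ 48.667)
12*(-132 - n) = 12*(-132 - 1*146/3) = 12*(-132 - 146/3) = 12*(-542/3) = -2168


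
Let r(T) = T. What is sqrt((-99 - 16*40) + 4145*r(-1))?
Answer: 2*I*sqrt(1221) ≈ 69.886*I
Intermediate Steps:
sqrt((-99 - 16*40) + 4145*r(-1)) = sqrt((-99 - 16*40) + 4145*(-1)) = sqrt((-99 - 640) - 4145) = sqrt(-739 - 4145) = sqrt(-4884) = 2*I*sqrt(1221)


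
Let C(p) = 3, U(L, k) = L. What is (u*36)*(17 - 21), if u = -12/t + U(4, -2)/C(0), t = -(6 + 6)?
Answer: -336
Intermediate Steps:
t = -12 (t = -1*12 = -12)
u = 7/3 (u = -12/(-12) + 4/3 = -12*(-1/12) + 4*(⅓) = 1 + 4/3 = 7/3 ≈ 2.3333)
(u*36)*(17 - 21) = ((7/3)*36)*(17 - 21) = 84*(-4) = -336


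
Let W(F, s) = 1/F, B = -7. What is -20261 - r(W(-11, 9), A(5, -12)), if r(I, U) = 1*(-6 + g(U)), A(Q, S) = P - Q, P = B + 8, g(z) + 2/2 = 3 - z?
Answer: -20261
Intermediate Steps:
g(z) = 2 - z (g(z) = -1 + (3 - z) = 2 - z)
P = 1 (P = -7 + 8 = 1)
A(Q, S) = 1 - Q
r(I, U) = -4 - U (r(I, U) = 1*(-6 + (2 - U)) = 1*(-4 - U) = -4 - U)
-20261 - r(W(-11, 9), A(5, -12)) = -20261 - (-4 - (1 - 1*5)) = -20261 - (-4 - (1 - 5)) = -20261 - (-4 - 1*(-4)) = -20261 - (-4 + 4) = -20261 - 1*0 = -20261 + 0 = -20261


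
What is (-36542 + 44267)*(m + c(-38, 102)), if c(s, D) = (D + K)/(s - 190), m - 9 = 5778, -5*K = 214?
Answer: 849348815/19 ≈ 4.4703e+7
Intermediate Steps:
K = -214/5 (K = -⅕*214 = -214/5 ≈ -42.800)
m = 5787 (m = 9 + 5778 = 5787)
c(s, D) = (-214/5 + D)/(-190 + s) (c(s, D) = (D - 214/5)/(s - 190) = (-214/5 + D)/(-190 + s))
(-36542 + 44267)*(m + c(-38, 102)) = (-36542 + 44267)*(5787 + (-214/5 + 102)/(-190 - 38)) = 7725*(5787 + (296/5)/(-228)) = 7725*(5787 - 1/228*296/5) = 7725*(5787 - 74/285) = 7725*(1649221/285) = 849348815/19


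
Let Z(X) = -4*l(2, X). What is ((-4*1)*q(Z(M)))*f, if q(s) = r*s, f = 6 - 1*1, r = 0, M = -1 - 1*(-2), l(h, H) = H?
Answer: 0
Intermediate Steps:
M = 1 (M = -1 + 2 = 1)
Z(X) = -4*X
f = 5 (f = 6 - 1 = 5)
q(s) = 0 (q(s) = 0*s = 0)
((-4*1)*q(Z(M)))*f = (-4*1*0)*5 = -4*0*5 = 0*5 = 0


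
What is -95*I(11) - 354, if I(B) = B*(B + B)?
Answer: -23344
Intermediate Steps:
I(B) = 2*B² (I(B) = B*(2*B) = 2*B²)
-95*I(11) - 354 = -190*11² - 354 = -190*121 - 354 = -95*242 - 354 = -22990 - 354 = -23344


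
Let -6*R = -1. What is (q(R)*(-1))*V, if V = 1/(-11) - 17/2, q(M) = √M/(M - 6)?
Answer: -27*√6/110 ≈ -0.60124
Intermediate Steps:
R = ⅙ (R = -⅙*(-1) = ⅙ ≈ 0.16667)
q(M) = √M/(-6 + M)
V = -189/22 (V = 1*(-1/11) - 17*½ = -1/11 - 17/2 = -189/22 ≈ -8.5909)
(q(R)*(-1))*V = ((√(⅙)/(-6 + ⅙))*(-1))*(-189/22) = (((√6/6)/(-35/6))*(-1))*(-189/22) = (((√6/6)*(-6/35))*(-1))*(-189/22) = (-√6/35*(-1))*(-189/22) = (√6/35)*(-189/22) = -27*√6/110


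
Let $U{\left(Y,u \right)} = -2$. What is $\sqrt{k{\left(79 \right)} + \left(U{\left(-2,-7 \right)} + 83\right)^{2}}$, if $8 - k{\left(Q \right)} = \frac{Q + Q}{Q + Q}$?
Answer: $2 \sqrt{1642} \approx 81.043$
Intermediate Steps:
$k{\left(Q \right)} = 7$ ($k{\left(Q \right)} = 8 - \frac{Q + Q}{Q + Q} = 8 - \frac{2 Q}{2 Q} = 8 - 2 Q \frac{1}{2 Q} = 8 - 1 = 7$)
$\sqrt{k{\left(79 \right)} + \left(U{\left(-2,-7 \right)} + 83\right)^{2}} = \sqrt{7 + \left(-2 + 83\right)^{2}} = \sqrt{7 + 81^{2}} = \sqrt{7 + 6561} = \sqrt{6568} = 2 \sqrt{1642}$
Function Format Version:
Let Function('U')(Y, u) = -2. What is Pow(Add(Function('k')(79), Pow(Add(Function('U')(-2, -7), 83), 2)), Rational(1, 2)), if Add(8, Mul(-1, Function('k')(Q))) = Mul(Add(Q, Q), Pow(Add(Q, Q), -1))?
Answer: Mul(2, Pow(1642, Rational(1, 2))) ≈ 81.043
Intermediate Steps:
Function('k')(Q) = 7 (Function('k')(Q) = Add(8, Mul(-1, Mul(Add(Q, Q), Pow(Add(Q, Q), -1)))) = Add(8, Mul(-1, Mul(Mul(2, Q), Pow(Mul(2, Q), -1)))) = Add(8, Mul(-1, Mul(Mul(2, Q), Mul(Rational(1, 2), Pow(Q, -1))))) = Add(8, Mul(-1, 1)) = Add(8, -1) = 7)
Pow(Add(Function('k')(79), Pow(Add(Function('U')(-2, -7), 83), 2)), Rational(1, 2)) = Pow(Add(7, Pow(Add(-2, 83), 2)), Rational(1, 2)) = Pow(Add(7, Pow(81, 2)), Rational(1, 2)) = Pow(Add(7, 6561), Rational(1, 2)) = Pow(6568, Rational(1, 2)) = Mul(2, Pow(1642, Rational(1, 2)))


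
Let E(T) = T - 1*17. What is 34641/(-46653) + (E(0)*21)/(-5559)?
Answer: -1149766/1695059 ≈ -0.67830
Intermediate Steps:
E(T) = -17 + T (E(T) = T - 17 = -17 + T)
34641/(-46653) + (E(0)*21)/(-5559) = 34641/(-46653) + ((-17 + 0)*21)/(-5559) = 34641*(-1/46653) - 17*21*(-1/5559) = -11547/15551 - 357*(-1/5559) = -11547/15551 + 7/109 = -1149766/1695059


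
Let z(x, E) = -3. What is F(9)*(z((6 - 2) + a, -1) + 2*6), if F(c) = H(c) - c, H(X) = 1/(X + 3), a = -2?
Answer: -321/4 ≈ -80.250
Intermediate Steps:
H(X) = 1/(3 + X)
F(c) = 1/(3 + c) - c
F(9)*(z((6 - 2) + a, -1) + 2*6) = ((1 - 1*9*(3 + 9))/(3 + 9))*(-3 + 2*6) = ((1 - 1*9*12)/12)*(-3 + 12) = ((1 - 108)/12)*9 = ((1/12)*(-107))*9 = -107/12*9 = -321/4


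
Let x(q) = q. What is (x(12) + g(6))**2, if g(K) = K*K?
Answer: 2304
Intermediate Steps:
g(K) = K**2
(x(12) + g(6))**2 = (12 + 6**2)**2 = (12 + 36)**2 = 48**2 = 2304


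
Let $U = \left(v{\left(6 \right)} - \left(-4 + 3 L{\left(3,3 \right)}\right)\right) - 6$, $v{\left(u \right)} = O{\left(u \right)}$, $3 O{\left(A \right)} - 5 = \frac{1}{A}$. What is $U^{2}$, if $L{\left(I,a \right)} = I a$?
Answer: $\frac{241081}{324} \approx 744.08$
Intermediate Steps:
$O{\left(A \right)} = \frac{5}{3} + \frac{1}{3 A}$
$v{\left(u \right)} = \frac{1 + 5 u}{3 u}$
$U = - \frac{491}{18}$ ($U = \left(\frac{1 + 5 \cdot 6}{3 \cdot 6} + \left(- 3 \cdot 3 \cdot 3 + 4\right)\right) - 6 = \left(\frac{1}{3} \cdot \frac{1}{6} \left(1 + 30\right) + \left(\left(-3\right) 9 + 4\right)\right) - 6 = \left(\frac{1}{3} \cdot \frac{1}{6} \cdot 31 + \left(-27 + 4\right)\right) - 6 = \left(\frac{31}{18} - 23\right) - 6 = - \frac{383}{18} - 6 = - \frac{491}{18} \approx -27.278$)
$U^{2} = \left(- \frac{491}{18}\right)^{2} = \frac{241081}{324}$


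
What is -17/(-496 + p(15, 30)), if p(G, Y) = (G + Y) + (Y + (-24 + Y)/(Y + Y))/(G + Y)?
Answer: 7650/202649 ≈ 0.037750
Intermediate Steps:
p(G, Y) = G + Y + (Y + (-24 + Y)/(2*Y))/(G + Y) (p(G, Y) = (G + Y) + (Y + (-24 + Y)/((2*Y)))/(G + Y) = (G + Y) + (Y + (-24 + Y)*(1/(2*Y)))/(G + Y) = (G + Y) + (Y + (-24 + Y)/(2*Y))/(G + Y) = G + Y + (Y + (-24 + Y)/(2*Y))/(G + Y))
-17/(-496 + p(15, 30)) = -17/(-496 + (-12 + 30² + 30³ + (½)*30 + 30*15² + 2*15*30²)/(30*(15 + 30))) = -17/(-496 + (1/30)*(-12 + 900 + 27000 + 15 + 30*225 + 2*15*900)/45) = -17/(-496 + (1/30)*(1/45)*(-12 + 900 + 27000 + 15 + 6750 + 27000)) = -17/(-496 + (1/30)*(1/45)*61653) = -17/(-496 + 20551/450) = -17/(-202649/450) = -450/202649*(-17) = 7650/202649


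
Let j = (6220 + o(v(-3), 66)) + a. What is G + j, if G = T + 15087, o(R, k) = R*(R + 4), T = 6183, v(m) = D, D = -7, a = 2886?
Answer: 30397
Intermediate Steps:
v(m) = -7
o(R, k) = R*(4 + R)
j = 9127 (j = (6220 - 7*(4 - 7)) + 2886 = (6220 - 7*(-3)) + 2886 = (6220 + 21) + 2886 = 6241 + 2886 = 9127)
G = 21270 (G = 6183 + 15087 = 21270)
G + j = 21270 + 9127 = 30397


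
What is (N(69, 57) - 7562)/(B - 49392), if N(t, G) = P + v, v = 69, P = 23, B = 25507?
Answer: 1494/4777 ≈ 0.31275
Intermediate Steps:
N(t, G) = 92 (N(t, G) = 23 + 69 = 92)
(N(69, 57) - 7562)/(B - 49392) = (92 - 7562)/(25507 - 49392) = -7470/(-23885) = -7470*(-1/23885) = 1494/4777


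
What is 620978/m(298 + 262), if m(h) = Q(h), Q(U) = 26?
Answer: 310489/13 ≈ 23884.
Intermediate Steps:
m(h) = 26
620978/m(298 + 262) = 620978/26 = 620978*(1/26) = 310489/13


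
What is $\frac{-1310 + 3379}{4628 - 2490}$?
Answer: $\frac{2069}{2138} \approx 0.96773$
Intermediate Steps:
$\frac{-1310 + 3379}{4628 - 2490} = \frac{2069}{2138}$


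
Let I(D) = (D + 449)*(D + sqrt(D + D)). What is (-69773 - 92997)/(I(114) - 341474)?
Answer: 11283704710/19204646083 + 45819755*sqrt(57)/19204646083 ≈ 0.60556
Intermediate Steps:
I(D) = (449 + D)*(D + sqrt(2)*sqrt(D)) (I(D) = (449 + D)*(D + sqrt(2*D)) = (449 + D)*(D + sqrt(2)*sqrt(D)))
(-69773 - 92997)/(I(114) - 341474) = (-69773 - 92997)/((114**2 + 449*114 + sqrt(2)*114**(3/2) + 449*sqrt(2)*sqrt(114)) - 341474) = -162770/((12996 + 51186 + sqrt(2)*(114*sqrt(114)) + 898*sqrt(57)) - 341474) = -162770/((12996 + 51186 + 228*sqrt(57) + 898*sqrt(57)) - 341474) = -162770/((64182 + 1126*sqrt(57)) - 341474) = -162770/(-277292 + 1126*sqrt(57))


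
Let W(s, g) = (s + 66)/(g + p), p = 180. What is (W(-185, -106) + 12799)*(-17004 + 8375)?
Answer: -8171723403/74 ≈ -1.1043e+8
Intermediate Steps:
W(s, g) = (66 + s)/(180 + g) (W(s, g) = (s + 66)/(g + 180) = (66 + s)/(180 + g))
(W(-185, -106) + 12799)*(-17004 + 8375) = ((66 - 185)/(180 - 106) + 12799)*(-17004 + 8375) = (-119/74 + 12799)*(-8629) = (947007/74)*(-8629) = -8171723403/74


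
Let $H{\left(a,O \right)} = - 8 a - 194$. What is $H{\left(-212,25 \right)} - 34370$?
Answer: $-32868$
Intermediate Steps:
$H{\left(a,O \right)} = -194 - 8 a$
$H{\left(-212,25 \right)} - 34370 = \left(-194 - -1696\right) - 34370 = \left(-194 + 1696\right) - 34370 = 1502 - 34370 = -32868$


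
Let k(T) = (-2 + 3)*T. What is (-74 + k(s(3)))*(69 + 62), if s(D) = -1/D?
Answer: -29213/3 ≈ -9737.7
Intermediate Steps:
k(T) = T (k(T) = 1*T = T)
(-74 + k(s(3)))*(69 + 62) = (-74 - 1/3)*(69 + 62) = (-74 - 1*⅓)*131 = (-74 - ⅓)*131 = -223/3*131 = -29213/3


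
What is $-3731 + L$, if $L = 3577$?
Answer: $-154$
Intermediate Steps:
$-3731 + L = -3731 + 3577 = -154$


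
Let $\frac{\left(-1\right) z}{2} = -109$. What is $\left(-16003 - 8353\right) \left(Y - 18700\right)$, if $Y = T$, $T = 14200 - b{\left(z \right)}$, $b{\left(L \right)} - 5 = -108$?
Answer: $107093332$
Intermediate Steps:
$z = 218$ ($z = \left(-2\right) \left(-109\right) = 218$)
$b{\left(L \right)} = -103$ ($b{\left(L \right)} = 5 - 108 = -103$)
$T = 14303$ ($T = 14200 - -103 = 14200 + 103 = 14303$)
$Y = 14303$
$\left(-16003 - 8353\right) \left(Y - 18700\right) = \left(-16003 - 8353\right) \left(14303 - 18700\right) = \left(-24356\right) \left(-4397\right) = 107093332$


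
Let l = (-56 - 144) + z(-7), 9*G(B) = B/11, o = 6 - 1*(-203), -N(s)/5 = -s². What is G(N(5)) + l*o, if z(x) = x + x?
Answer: -4427749/99 ≈ -44725.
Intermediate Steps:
N(s) = 5*s² (N(s) = -(-5)*s² = 5*s²)
z(x) = 2*x
o = 209 (o = 6 + 203 = 209)
G(B) = B/99 (G(B) = (B/11)/9 = B/99)
l = -214 (l = (-56 - 144) + 2*(-7) = -200 - 14 = -214)
G(N(5)) + l*o = (5*5²)/99 - 214*209 = (5*25)/99 - 44726 = (1/99)*125 - 44726 = 125/99 - 44726 = -4427749/99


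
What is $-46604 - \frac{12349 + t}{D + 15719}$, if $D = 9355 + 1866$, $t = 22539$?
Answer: $- \frac{313886662}{6735} \approx -46605.0$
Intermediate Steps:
$D = 11221$
$-46604 - \frac{12349 + t}{D + 15719} = -46604 - \frac{12349 + 22539}{11221 + 15719} = -46604 - \frac{34888}{26940} = -46604 - 34888 \cdot \frac{1}{26940} = -46604 - \frac{8722}{6735} = - \frac{313886662}{6735}$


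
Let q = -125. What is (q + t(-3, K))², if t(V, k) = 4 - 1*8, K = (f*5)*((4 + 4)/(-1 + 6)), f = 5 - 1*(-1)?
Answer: 16641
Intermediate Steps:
f = 6 (f = 5 + 1 = 6)
K = 48 (K = (6*5)*((4 + 4)/(-1 + 6)) = 30*(8/5) = 48)
t(V, k) = -4 (t(V, k) = 4 - 8 = -4)
(q + t(-3, K))² = (-125 - 4)² = (-129)² = 16641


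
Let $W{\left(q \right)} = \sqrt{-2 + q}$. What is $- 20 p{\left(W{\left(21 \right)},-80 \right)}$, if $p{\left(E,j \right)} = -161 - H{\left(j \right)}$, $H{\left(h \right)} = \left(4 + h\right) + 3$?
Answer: $1760$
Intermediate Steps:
$H{\left(h \right)} = 7 + h$
$p{\left(E,j \right)} = -168 - j$ ($p{\left(E,j \right)} = -161 - \left(7 + j\right) = -168 - j$)
$- 20 p{\left(W{\left(21 \right)},-80 \right)} = - 20 \left(-168 - -80\right) = - 20 \left(-168 + 80\right) = \left(-20\right) \left(-88\right) = 1760$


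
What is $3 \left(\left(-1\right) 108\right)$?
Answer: $-324$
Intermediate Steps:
$3 \left(\left(-1\right) 108\right) = 3 \left(-108\right) = -324$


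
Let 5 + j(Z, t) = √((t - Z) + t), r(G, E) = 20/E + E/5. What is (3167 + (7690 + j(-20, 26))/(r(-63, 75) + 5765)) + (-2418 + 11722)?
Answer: 1081400859/86704 + 45*√2/43352 ≈ 12472.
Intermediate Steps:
r(G, E) = 20/E + E/5 (r(G, E) = 20/E + E*(⅕) = 20/E + E/5)
j(Z, t) = -5 + √(-Z + 2*t) (j(Z, t) = -5 + √((t - Z) + t) = -5 + √(-Z + 2*t))
(3167 + (7690 + j(-20, 26))/(r(-63, 75) + 5765)) + (-2418 + 11722) = (3167 + (7690 + (-5 + √(-1*(-20) + 2*26)))/((20/75 + (⅕)*75) + 5765)) + (-2418 + 11722) = (3167 + (7690 + (-5 + √(20 + 52)))/((20*(1/75) + 15) + 5765)) + 9304 = (3167 + (7690 + (-5 + √72))/((4/15 + 15) + 5765)) + 9304 = (3167 + (7690 + (-5 + 6*√2))/(229/15 + 5765)) + 9304 = (3167 + (7685 + 6*√2)/(86704/15)) + 9304 = (3167 + (7685 + 6*√2)*(15/86704)) + 9304 = (3167 + (115275/86704 + 45*√2/43352)) + 9304 = (274706843/86704 + 45*√2/43352) + 9304 = 1081400859/86704 + 45*√2/43352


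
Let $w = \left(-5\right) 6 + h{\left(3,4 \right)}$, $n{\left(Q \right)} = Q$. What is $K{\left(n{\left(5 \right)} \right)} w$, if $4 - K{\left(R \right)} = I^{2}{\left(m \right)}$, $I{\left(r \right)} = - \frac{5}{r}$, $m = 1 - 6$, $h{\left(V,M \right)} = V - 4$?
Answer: $-93$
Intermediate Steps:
$h{\left(V,M \right)} = -4 + V$
$m = -5$ ($m = 1 - 6 = -5$)
$K{\left(R \right)} = 3$ ($K{\left(R \right)} = 4 - \left(- \frac{5}{-5}\right)^{2} = 4 - \left(\left(-5\right) \left(- \frac{1}{5}\right)\right)^{2} = 4 - 1^{2} = 4 - 1 = 3$)
$w = -31$ ($w = \left(-5\right) 6 + \left(-4 + 3\right) = -30 - 1 = -31$)
$K{\left(n{\left(5 \right)} \right)} w = 3 \left(-31\right) = -93$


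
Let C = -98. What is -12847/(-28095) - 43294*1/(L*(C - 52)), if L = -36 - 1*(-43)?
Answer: 40994476/983325 ≈ 41.690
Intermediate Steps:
L = 7 (L = -36 + 43 = 7)
-12847/(-28095) - 43294*1/(L*(C - 52)) = -12847/(-28095) - 43294*1/(7*(-98 - 52)) = -12847*(-1/28095) - 43294/(7*(-150)) = 12847/28095 - 43294/(-1050) = 12847/28095 - 43294*(-1/1050) = 12847/28095 + 21647/525 = 40994476/983325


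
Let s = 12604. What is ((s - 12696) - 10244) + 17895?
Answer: 7559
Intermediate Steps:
((s - 12696) - 10244) + 17895 = ((12604 - 12696) - 10244) + 17895 = (-92 - 10244) + 17895 = -10336 + 17895 = 7559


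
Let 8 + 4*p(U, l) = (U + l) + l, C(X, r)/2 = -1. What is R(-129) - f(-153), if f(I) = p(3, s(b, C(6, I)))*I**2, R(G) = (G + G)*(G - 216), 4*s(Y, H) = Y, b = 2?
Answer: 112419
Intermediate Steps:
C(X, r) = -2 (C(X, r) = 2*(-1) = -2)
s(Y, H) = Y/4
p(U, l) = -2 + l/2 + U/4 (p(U, l) = -2 + ((U + l) + l)/4 = -2 + (U + 2*l)/4 = -2 + (l/2 + U/4) = -2 + l/2 + U/4)
R(G) = 2*G*(-216 + G) (R(G) = (2*G)*(-216 + G) = 2*G*(-216 + G))
f(I) = -I**2 (f(I) = (-2 + ((1/4)*2)/2 + (1/4)*3)*I**2 = (-2 + (1/2)*(1/2) + 3/4)*I**2 = (-2 + 1/4 + 3/4)*I**2 = -I**2)
R(-129) - f(-153) = 2*(-129)*(-216 - 129) - (-1)*(-153)**2 = 2*(-129)*(-345) - (-1)*23409 = 89010 - 1*(-23409) = 89010 + 23409 = 112419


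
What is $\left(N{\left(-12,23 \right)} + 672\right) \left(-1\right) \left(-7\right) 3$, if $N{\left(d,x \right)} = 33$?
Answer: $14805$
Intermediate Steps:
$\left(N{\left(-12,23 \right)} + 672\right) \left(-1\right) \left(-7\right) 3 = \left(33 + 672\right) \left(-1\right) \left(-7\right) 3 = 705 \cdot 7 \cdot 3 = 705 \cdot 21 = 14805$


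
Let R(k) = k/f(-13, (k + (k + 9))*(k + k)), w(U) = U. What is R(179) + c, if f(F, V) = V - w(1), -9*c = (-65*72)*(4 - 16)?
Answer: -819842221/131385 ≈ -6240.0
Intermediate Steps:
c = -6240 (c = -(-65*72)*(4 - 16)/9 = -(-520)*(-12) = -1/9*56160 = -6240)
f(F, V) = -1 + V (f(F, V) = V - 1*1 = V - 1 = -1 + V)
R(k) = k/(-1 + 2*k*(9 + 2*k)) (R(k) = k/(-1 + (k + (k + 9))*(k + k)) = k/(-1 + (k + (9 + k))*(2*k)) = k/(-1 + (9 + 2*k)*(2*k)) = k/(-1 + 2*k*(9 + 2*k)))
R(179) + c = 179/(-1 + 2*179*(9 + 2*179)) - 6240 = 179/(-1 + 2*179*(9 + 358)) - 6240 = 179/(-1 + 2*179*367) - 6240 = 179/(-1 + 131386) - 6240 = 179/131385 - 6240 = -819842221/131385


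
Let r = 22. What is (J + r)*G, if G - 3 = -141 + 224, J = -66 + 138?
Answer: 8084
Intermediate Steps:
J = 72
G = 86 (G = 3 + (-141 + 224) = 3 + 83 = 86)
(J + r)*G = (72 + 22)*86 = 94*86 = 8084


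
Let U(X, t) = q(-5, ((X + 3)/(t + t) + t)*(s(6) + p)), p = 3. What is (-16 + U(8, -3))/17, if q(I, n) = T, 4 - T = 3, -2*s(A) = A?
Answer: -15/17 ≈ -0.88235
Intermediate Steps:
s(A) = -A/2
T = 1 (T = 4 - 1*3 = 4 - 3 = 1)
q(I, n) = 1
U(X, t) = 1
(-16 + U(8, -3))/17 = (-16 + 1)/17 = (1/17)*(-15) = -15/17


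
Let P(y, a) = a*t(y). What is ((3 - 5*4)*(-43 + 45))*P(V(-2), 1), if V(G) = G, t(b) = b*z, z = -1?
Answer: -68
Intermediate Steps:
t(b) = -b (t(b) = b*(-1) = -b)
P(y, a) = -a*y (P(y, a) = a*(-y) = -a*y)
((3 - 5*4)*(-43 + 45))*P(V(-2), 1) = ((3 - 5*4)*(-43 + 45))*(-1*1*(-2)) = ((3 - 20)*2)*2 = -17*2*2 = -34*2 = -68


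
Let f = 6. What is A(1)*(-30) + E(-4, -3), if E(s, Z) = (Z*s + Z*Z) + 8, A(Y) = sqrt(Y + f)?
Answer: 29 - 30*sqrt(7) ≈ -50.373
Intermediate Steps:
A(Y) = sqrt(6 + Y) (A(Y) = sqrt(Y + 6) = sqrt(6 + Y))
E(s, Z) = 8 + Z**2 + Z*s (E(s, Z) = (Z*s + Z**2) + 8 = (Z**2 + Z*s) + 8 = 8 + Z**2 + Z*s)
A(1)*(-30) + E(-4, -3) = sqrt(6 + 1)*(-30) + (8 + (-3)**2 - 3*(-4)) = sqrt(7)*(-30) + (8 + 9 + 12) = -30*sqrt(7) + 29 = 29 - 30*sqrt(7)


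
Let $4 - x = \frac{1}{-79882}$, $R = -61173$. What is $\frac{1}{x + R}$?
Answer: $- \frac{79882}{4886302057} \approx -1.6348 \cdot 10^{-5}$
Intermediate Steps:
$x = \frac{319529}{79882}$ ($x = 4 - \frac{1}{-79882} = 4 - - \frac{1}{79882} = 4 + \frac{1}{79882} = \frac{319529}{79882} \approx 4.0$)
$\frac{1}{x + R} = \frac{1}{\frac{319529}{79882} - 61173} = \frac{1}{- \frac{4886302057}{79882}} = - \frac{79882}{4886302057}$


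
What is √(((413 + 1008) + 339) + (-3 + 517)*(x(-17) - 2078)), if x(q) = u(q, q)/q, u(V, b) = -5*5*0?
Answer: 2*I*√266583 ≈ 1032.6*I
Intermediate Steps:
u(V, b) = 0 (u(V, b) = -25*0 = 0)
x(q) = 0 (x(q) = 0/q = 0)
√(((413 + 1008) + 339) + (-3 + 517)*(x(-17) - 2078)) = √(((413 + 1008) + 339) + (-3 + 517)*(0 - 2078)) = √((1421 + 339) + 514*(-2078)) = √(1760 - 1068092) = √(-1066332) = 2*I*√266583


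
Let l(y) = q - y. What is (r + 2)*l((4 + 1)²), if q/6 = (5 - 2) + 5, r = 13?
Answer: 345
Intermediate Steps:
q = 48 (q = 6*((5 - 2) + 5) = 6*(3 + 5) = 6*8 = 48)
l(y) = 48 - y
(r + 2)*l((4 + 1)²) = (13 + 2)*(48 - (4 + 1)²) = 15*(48 - 1*5²) = 15*(48 - 1*25) = 15*(48 - 25) = 15*23 = 345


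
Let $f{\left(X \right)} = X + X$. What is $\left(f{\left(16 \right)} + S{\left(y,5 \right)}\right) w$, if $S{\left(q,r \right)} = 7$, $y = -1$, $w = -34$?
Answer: $-1326$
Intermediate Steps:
$f{\left(X \right)} = 2 X$
$\left(f{\left(16 \right)} + S{\left(y,5 \right)}\right) w = \left(2 \cdot 16 + 7\right) \left(-34\right) = \left(32 + 7\right) \left(-34\right) = 39 \left(-34\right) = -1326$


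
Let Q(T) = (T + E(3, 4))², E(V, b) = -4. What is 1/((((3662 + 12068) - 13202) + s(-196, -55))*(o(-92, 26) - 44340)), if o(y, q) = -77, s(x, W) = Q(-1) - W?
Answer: -1/115839536 ≈ -8.6326e-9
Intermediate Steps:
Q(T) = (-4 + T)² (Q(T) = (T - 4)² = (-4 + T)²)
s(x, W) = 25 - W (s(x, W) = (-4 - 1)² - W = (-5)² - W = 25 - W)
1/((((3662 + 12068) - 13202) + s(-196, -55))*(o(-92, 26) - 44340)) = 1/((((3662 + 12068) - 13202) + (25 - 1*(-55)))*(-77 - 44340)) = 1/(((15730 - 13202) + (25 + 55))*(-44417)) = 1/((2528 + 80)*(-44417)) = 1/(2608*(-44417)) = 1/(-115839536) = -1/115839536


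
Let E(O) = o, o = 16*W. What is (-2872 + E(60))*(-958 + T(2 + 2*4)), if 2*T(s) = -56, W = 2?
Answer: 2800240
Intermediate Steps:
T(s) = -28 (T(s) = (1/2)*(-56) = -28)
o = 32 (o = 16*2 = 32)
E(O) = 32
(-2872 + E(60))*(-958 + T(2 + 2*4)) = (-2872 + 32)*(-958 - 28) = -2840*(-986) = 2800240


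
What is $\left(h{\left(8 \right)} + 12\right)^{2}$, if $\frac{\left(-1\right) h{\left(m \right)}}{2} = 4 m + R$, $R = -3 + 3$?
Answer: $2704$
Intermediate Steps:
$R = 0$
$h{\left(m \right)} = - 8 m$ ($h{\left(m \right)} = - 2 \left(4 m + 0\right) = - 2 \cdot 4 m = - 8 m$)
$\left(h{\left(8 \right)} + 12\right)^{2} = \left(\left(-8\right) 8 + 12\right)^{2} = \left(-64 + 12\right)^{2} = \left(-52\right)^{2} = 2704$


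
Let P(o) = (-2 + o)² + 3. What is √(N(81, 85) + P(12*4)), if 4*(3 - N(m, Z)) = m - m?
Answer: √2122 ≈ 46.065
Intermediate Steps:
N(m, Z) = 3 (N(m, Z) = 3 - (m - m)/4 = 3 - ¼*0 = 3 + 0 = 3)
P(o) = 3 + (-2 + o)²
√(N(81, 85) + P(12*4)) = √(3 + (3 + (-2 + 12*4)²)) = √(3 + (3 + (-2 + 48)²)) = √(3 + (3 + 46²)) = √(3 + (3 + 2116)) = √(3 + 2119) = √2122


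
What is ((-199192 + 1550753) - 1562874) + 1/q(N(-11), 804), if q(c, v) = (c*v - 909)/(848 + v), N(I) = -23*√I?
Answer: (-3907599996*√11 + 192085169*I)/(3*(-303*I + 6164*√11)) ≈ -2.1131e+5 + 0.02693*I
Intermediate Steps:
q(c, v) = (-909 + c*v)/(848 + v)
((-199192 + 1550753) - 1562874) + 1/q(N(-11), 804) = ((-199192 + 1550753) - 1562874) + 1/((-909 - 23*I*√11*804)/(848 + 804)) = (1351561 - 1562874) + 1/((-909 - 23*I*√11*804)/1652) = -211313 + 1/((-909 - 23*I*√11*804)/1652) = -211313 + 1/((-909 - 18492*I*√11)/1652) = -211313 + 1/(-909/1652 - 4623*I*√11/413)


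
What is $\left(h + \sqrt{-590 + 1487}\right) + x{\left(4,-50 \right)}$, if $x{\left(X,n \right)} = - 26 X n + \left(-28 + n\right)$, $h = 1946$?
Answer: $7068 + \sqrt{897} \approx 7098.0$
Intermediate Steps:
$x{\left(X,n \right)} = -28 + n - 26 X n$ ($x{\left(X,n \right)} = - 26 X n + \left(-28 + n\right) = -28 + n - 26 X n$)
$\left(h + \sqrt{-590 + 1487}\right) + x{\left(4,-50 \right)} = \left(1946 + \sqrt{-590 + 1487}\right) - \left(78 - 5200\right) = \left(1946 + \sqrt{897}\right) - -5122 = \left(1946 + \sqrt{897}\right) + 5122 = 7068 + \sqrt{897}$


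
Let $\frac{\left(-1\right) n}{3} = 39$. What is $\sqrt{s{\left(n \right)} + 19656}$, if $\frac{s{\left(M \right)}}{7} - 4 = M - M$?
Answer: $2 \sqrt{4921} \approx 140.3$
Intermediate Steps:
$n = -117$ ($n = \left(-3\right) 39 = -117$)
$s{\left(M \right)} = 28$ ($s{\left(M \right)} = 28 + 7 \left(M - M\right) = 28 + 7 \cdot 0 = 28 + 0 = 28$)
$\sqrt{s{\left(n \right)} + 19656} = \sqrt{28 + 19656} = \sqrt{19684} = 2 \sqrt{4921}$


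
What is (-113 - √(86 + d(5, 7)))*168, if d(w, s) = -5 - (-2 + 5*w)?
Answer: -18984 - 168*√58 ≈ -20263.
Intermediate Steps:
d(w, s) = -3 - 5*w (d(w, s) = -5 + (2 - 5*w) = -3 - 5*w)
(-113 - √(86 + d(5, 7)))*168 = (-113 - √(86 + (-3 - 5*5)))*168 = (-113 - √(86 + (-3 - 25)))*168 = (-113 - √(86 - 28))*168 = (-113 - √58)*168 = -18984 - 168*√58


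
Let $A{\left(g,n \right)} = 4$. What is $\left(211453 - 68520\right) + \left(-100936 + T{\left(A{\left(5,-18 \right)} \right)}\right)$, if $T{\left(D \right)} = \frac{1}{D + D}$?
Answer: $\frac{335977}{8} \approx 41997.0$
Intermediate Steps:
$T{\left(D \right)} = \frac{1}{2 D}$
$\left(211453 - 68520\right) + \left(-100936 + T{\left(A{\left(5,-18 \right)} \right)}\right) = \left(211453 - 68520\right) - \left(100936 - \frac{1}{2 \cdot 4}\right) = 142933 + \left(-100936 + \frac{1}{2} \cdot \frac{1}{4}\right) = 142933 + \left(-100936 + \frac{1}{8}\right) = 142933 - \frac{807487}{8} = \frac{335977}{8}$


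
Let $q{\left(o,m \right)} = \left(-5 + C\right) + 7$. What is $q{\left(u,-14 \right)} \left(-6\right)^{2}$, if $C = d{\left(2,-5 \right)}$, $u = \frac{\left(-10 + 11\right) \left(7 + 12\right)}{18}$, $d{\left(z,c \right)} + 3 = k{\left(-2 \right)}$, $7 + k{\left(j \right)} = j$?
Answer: $-360$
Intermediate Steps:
$k{\left(j \right)} = -7 + j$
$d{\left(z,c \right)} = -12$ ($d{\left(z,c \right)} = -3 - 9 = -12$)
$u = \frac{19}{18}$ ($u = 1 \cdot 19 \cdot \frac{1}{18} = 19 \cdot \frac{1}{18} = \frac{19}{18} \approx 1.0556$)
$C = -12$
$q{\left(o,m \right)} = -10$ ($q{\left(o,m \right)} = \left(-5 - 12\right) + 7 = -17 + 7 = -10$)
$q{\left(u,-14 \right)} \left(-6\right)^{2} = - 10 \left(-6\right)^{2} = \left(-10\right) 36 = -360$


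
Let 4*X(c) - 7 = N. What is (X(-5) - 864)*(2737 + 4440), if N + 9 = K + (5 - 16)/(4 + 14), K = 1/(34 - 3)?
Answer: -13850798999/2232 ≈ -6.2056e+6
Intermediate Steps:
K = 1/31 ≈ 0.032258
N = -5345/558 (N = -9 + (1/31 + (5 - 16)/(4 + 14)) = -9 + (1/31 - 11/18) = -9 - 323/558 = -5345/558 ≈ -9.5789)
X(c) = -1439/2232 (X(c) = 7/4 + (¼)*(-5345/558) = 7/4 - 5345/2232 = -1439/2232)
(X(-5) - 864)*(2737 + 4440) = (-1439/2232 - 864)*(2737 + 4440) = -1929887/2232*7177 = -13850798999/2232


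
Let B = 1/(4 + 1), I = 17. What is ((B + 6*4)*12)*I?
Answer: 24684/5 ≈ 4936.8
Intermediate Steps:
B = ⅕ (B = 1/5 = ⅕ ≈ 0.20000)
((B + 6*4)*12)*I = ((⅕ + 6*4)*12)*17 = ((⅕ + 24)*12)*17 = ((121/5)*12)*17 = (1452/5)*17 = 24684/5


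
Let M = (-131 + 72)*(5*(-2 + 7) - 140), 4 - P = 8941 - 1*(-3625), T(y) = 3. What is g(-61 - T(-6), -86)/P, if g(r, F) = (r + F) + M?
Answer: -6635/12562 ≈ -0.52818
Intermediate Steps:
P = -12562 (P = 4 - (8941 - 1*(-3625)) = 4 - (8941 + 3625) = 4 - 1*12566 = 4 - 12566 = -12562)
M = 6785 (M = -59*(5*5 - 140) = -59*(25 - 140) = -59*(-115) = 6785)
g(r, F) = 6785 + F + r (g(r, F) = (r + F) + 6785 = (F + r) + 6785 = 6785 + F + r)
g(-61 - T(-6), -86)/P = (6785 - 86 + (-61 - 1*3))/(-12562) = (6785 - 86 + (-61 - 3))*(-1/12562) = (6785 - 86 - 64)*(-1/12562) = 6635*(-1/12562) = -6635/12562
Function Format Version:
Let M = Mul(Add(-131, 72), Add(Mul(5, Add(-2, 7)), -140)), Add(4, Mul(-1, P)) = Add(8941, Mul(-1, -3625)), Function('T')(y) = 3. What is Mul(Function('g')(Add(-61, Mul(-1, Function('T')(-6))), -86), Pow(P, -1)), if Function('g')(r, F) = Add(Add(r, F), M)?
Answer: Rational(-6635, 12562) ≈ -0.52818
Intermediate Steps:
P = -12562 (P = Add(4, Mul(-1, Add(8941, Mul(-1, -3625)))) = Add(4, Mul(-1, Add(8941, 3625))) = Add(4, Mul(-1, 12566)) = Add(4, -12566) = -12562)
M = 6785 (M = Mul(-59, Add(Mul(5, 5), -140)) = Mul(-59, Add(25, -140)) = Mul(-59, -115) = 6785)
Function('g')(r, F) = Add(6785, F, r) (Function('g')(r, F) = Add(Add(r, F), 6785) = Add(Add(F, r), 6785) = Add(6785, F, r))
Mul(Function('g')(Add(-61, Mul(-1, Function('T')(-6))), -86), Pow(P, -1)) = Mul(Add(6785, -86, Add(-61, Mul(-1, 3))), Pow(-12562, -1)) = Mul(Add(6785, -86, Add(-61, -3)), Rational(-1, 12562)) = Mul(Add(6785, -86, -64), Rational(-1, 12562)) = Mul(6635, Rational(-1, 12562)) = Rational(-6635, 12562)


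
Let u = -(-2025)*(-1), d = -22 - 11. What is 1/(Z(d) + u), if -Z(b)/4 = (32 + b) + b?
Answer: -1/1889 ≈ -0.00052938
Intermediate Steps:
d = -33
Z(b) = -128 - 8*b (Z(b) = -4*((32 + b) + b) = -4*(32 + 2*b) = -128 - 8*b)
u = -2025 (u = -2025*1 = -2025)
1/(Z(d) + u) = 1/((-128 - 8*(-33)) - 2025) = 1/((-128 + 264) - 2025) = 1/(136 - 2025) = 1/(-1889) = -1/1889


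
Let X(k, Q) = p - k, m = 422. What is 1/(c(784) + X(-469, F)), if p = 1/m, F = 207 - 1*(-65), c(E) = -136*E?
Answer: -422/44797409 ≈ -9.4202e-6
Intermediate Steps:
c(E) = -136*E
F = 272 (F = 207 + 65 = 272)
p = 1/422 ≈ 0.0023697
X(k, Q) = 1/422 - k
1/(c(784) + X(-469, F)) = 1/(-136*784 + (1/422 - 1*(-469))) = 1/(-106624 + (1/422 + 469)) = 1/(-106624 + 197919/422) = 1/(-44797409/422) = -422/44797409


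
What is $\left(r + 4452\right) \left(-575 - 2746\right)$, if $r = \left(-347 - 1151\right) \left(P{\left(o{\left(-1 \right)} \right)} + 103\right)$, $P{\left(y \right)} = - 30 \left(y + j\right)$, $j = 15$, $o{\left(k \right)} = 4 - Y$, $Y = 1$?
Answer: $-2188798038$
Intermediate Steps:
$o{\left(k \right)} = 3$ ($o{\left(k \right)} = 4 - 1 = 3$)
$P{\left(y \right)} = -450 - 30 y$ ($P{\left(y \right)} = - 30 \left(y + 15\right) = - 30 \left(15 + y\right) = -450 - 30 y$)
$r = 654626$ ($r = \left(-347 - 1151\right) \left(\left(-450 - 90\right) + 103\right) = - 1498 \left(\left(-450 - 90\right) + 103\right) = - 1498 \left(-540 + 103\right) = \left(-1498\right) \left(-437\right) = 654626$)
$\left(r + 4452\right) \left(-575 - 2746\right) = \left(654626 + 4452\right) \left(-575 - 2746\right) = 659078 \left(-3321\right) = -2188798038$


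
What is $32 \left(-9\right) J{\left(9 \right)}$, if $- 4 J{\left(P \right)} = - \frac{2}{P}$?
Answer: $-16$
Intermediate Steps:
$J{\left(P \right)} = \frac{1}{2 P}$ ($J{\left(P \right)} = - \frac{\left(-2\right) \frac{1}{P}}{4} = \frac{1}{2 P}$)
$32 \left(-9\right) J{\left(9 \right)} = 32 \left(-9\right) \frac{1}{2 \cdot 9} = - 288 \cdot \frac{1}{2} \cdot \frac{1}{9} = \left(-288\right) \frac{1}{18} = -16$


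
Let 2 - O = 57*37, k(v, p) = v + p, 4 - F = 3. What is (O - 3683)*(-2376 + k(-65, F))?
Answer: 14127600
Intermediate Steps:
F = 1 (F = 4 - 1*3 = 4 - 3 = 1)
k(v, p) = p + v
O = -2107 (O = 2 - 57*37 = 2 - 1*2109 = 2 - 2109 = -2107)
(O - 3683)*(-2376 + k(-65, F)) = (-2107 - 3683)*(-2376 + (1 - 65)) = -5790*(-2376 - 64) = -5790*(-2440) = 14127600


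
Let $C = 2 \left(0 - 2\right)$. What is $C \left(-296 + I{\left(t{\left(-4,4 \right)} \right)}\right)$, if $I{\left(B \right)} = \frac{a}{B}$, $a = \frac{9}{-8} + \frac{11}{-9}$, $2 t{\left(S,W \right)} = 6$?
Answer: $\frac{64105}{54} \approx 1187.1$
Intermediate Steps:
$C = -4$ ($C = 2 \left(-2\right) = -4$)
$t{\left(S,W \right)} = 3$ ($t{\left(S,W \right)} = \frac{1}{2} \cdot 6 = 3$)
$a = - \frac{169}{72}$ ($a = 9 \left(- \frac{1}{8}\right) + 11 \left(- \frac{1}{9}\right) = - \frac{9}{8} - \frac{11}{9} = - \frac{169}{72} \approx -2.3472$)
$I{\left(B \right)} = - \frac{169}{72 B}$
$C \left(-296 + I{\left(t{\left(-4,4 \right)} \right)}\right) = - 4 \left(-296 - \frac{169}{72 \cdot 3}\right) = - 4 \left(-296 - \frac{169}{216}\right) = \left(-4\right) \left(- \frac{64105}{216}\right) = \frac{64105}{54}$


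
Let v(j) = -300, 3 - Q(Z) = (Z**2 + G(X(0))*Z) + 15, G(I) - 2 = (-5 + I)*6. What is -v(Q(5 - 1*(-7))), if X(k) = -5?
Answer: 300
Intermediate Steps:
G(I) = -28 + 6*I (G(I) = 2 + (-5 + I)*6 = 2 + (-30 + 6*I) = -28 + 6*I)
Q(Z) = -12 - Z**2 + 58*Z (Q(Z) = 3 - ((Z**2 + (-28 + 6*(-5))*Z) + 15) = 3 - ((Z**2 + (-28 - 30)*Z) + 15) = 3 - ((Z**2 - 58*Z) + 15) = 3 - (15 + Z**2 - 58*Z) = 3 + (-15 - Z**2 + 58*Z) = -12 - Z**2 + 58*Z)
-v(Q(5 - 1*(-7))) = -1*(-300) = 300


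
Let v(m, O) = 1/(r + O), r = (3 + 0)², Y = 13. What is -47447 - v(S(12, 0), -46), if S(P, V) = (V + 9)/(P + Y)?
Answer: -1755538/37 ≈ -47447.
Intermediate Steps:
S(P, V) = (9 + V)/(13 + P) (S(P, V) = (V + 9)/(P + 13) = (9 + V)/(13 + P))
r = 9 (r = 3² = 9)
v(m, O) = 1/(9 + O)
-47447 - v(S(12, 0), -46) = -47447 - 1/(9 - 46) = -47447 - 1/(-37) = -47447 - 1*(-1/37) = -47447 + 1/37 = -1755538/37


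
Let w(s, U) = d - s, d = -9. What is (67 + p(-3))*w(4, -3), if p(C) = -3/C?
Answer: -884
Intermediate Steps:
w(s, U) = -9 - s
(67 + p(-3))*w(4, -3) = (67 - 3/(-3))*(-9 - 1*4) = (67 - 3*(-1/3))*(-9 - 4) = (67 + 1)*(-13) = 68*(-13) = -884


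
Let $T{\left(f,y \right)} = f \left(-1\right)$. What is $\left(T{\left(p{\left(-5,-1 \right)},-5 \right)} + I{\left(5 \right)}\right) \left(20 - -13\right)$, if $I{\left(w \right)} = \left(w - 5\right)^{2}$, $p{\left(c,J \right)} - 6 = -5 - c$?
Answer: $-198$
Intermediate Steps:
$p{\left(c,J \right)} = 1 - c$ ($p{\left(c,J \right)} = 6 - \left(5 + c\right) = 1 - c$)
$I{\left(w \right)} = \left(-5 + w\right)^{2}$
$T{\left(f,y \right)} = - f$
$\left(T{\left(p{\left(-5,-1 \right)},-5 \right)} + I{\left(5 \right)}\right) \left(20 - -13\right) = \left(- (1 - -5) + \left(-5 + 5\right)^{2}\right) \left(20 - -13\right) = \left(- (1 + 5) + 0^{2}\right) \left(20 + 13\right) = \left(\left(-1\right) 6 + 0\right) 33 = \left(-6 + 0\right) 33 = \left(-6\right) 33 = -198$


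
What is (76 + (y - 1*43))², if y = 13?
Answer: 2116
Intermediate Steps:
(76 + (y - 1*43))² = (76 + (13 - 1*43))² = (76 + (13 - 43))² = (76 - 30)² = 46² = 2116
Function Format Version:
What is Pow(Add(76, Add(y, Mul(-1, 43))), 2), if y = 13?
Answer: 2116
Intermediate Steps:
Pow(Add(76, Add(y, Mul(-1, 43))), 2) = Pow(Add(76, Add(13, Mul(-1, 43))), 2) = Pow(Add(76, Add(13, -43)), 2) = Pow(Add(76, -30), 2) = Pow(46, 2) = 2116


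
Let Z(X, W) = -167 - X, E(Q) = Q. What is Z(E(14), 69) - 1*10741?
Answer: -10922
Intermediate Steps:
Z(E(14), 69) - 1*10741 = (-167 - 1*14) - 1*10741 = (-167 - 14) - 10741 = -181 - 10741 = -10922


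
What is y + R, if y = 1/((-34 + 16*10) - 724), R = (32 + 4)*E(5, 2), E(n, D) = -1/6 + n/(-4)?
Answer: -30499/598 ≈ -51.002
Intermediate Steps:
E(n, D) = -1/6 - n/4 (E(n, D) = -1*1/6 + n*(-1/4) = -1/6 - n/4)
R = -51 (R = (32 + 4)*(-1/6 - 1/4*5) = 36*(-1/6 - 5/4) = 36*(-17/12) = -51)
y = -1/598 (y = 1/((-34 + 160) - 724) = 1/(126 - 724) = 1/(-598) = -1/598 ≈ -0.0016722)
y + R = -1/598 - 51 = -30499/598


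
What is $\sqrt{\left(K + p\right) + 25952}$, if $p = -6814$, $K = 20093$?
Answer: $3 \sqrt{4359} \approx 198.07$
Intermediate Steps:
$\sqrt{\left(K + p\right) + 25952} = \sqrt{\left(20093 - 6814\right) + 25952} = \sqrt{13279 + 25952} = \sqrt{39231} = 3 \sqrt{4359}$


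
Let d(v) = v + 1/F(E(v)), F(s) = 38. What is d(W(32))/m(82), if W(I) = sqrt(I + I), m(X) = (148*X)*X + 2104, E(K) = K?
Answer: 305/37895728 ≈ 8.0484e-6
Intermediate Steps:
m(X) = 2104 + 148*X**2 (m(X) = 148*X**2 + 2104 = 2104 + 148*X**2)
W(I) = sqrt(2)*sqrt(I) (W(I) = sqrt(2*I) = sqrt(2)*sqrt(I))
d(v) = 1/38 + v (d(v) = v + 1/38 = 1/38 + v)
d(W(32))/m(82) = (1/38 + sqrt(2)*sqrt(32))/(2104 + 148*82**2) = (1/38 + sqrt(2)*(4*sqrt(2)))/(2104 + 148*6724) = (1/38 + 8)/(2104 + 995152) = (305/38)/997256 = (305/38)*(1/997256) = 305/37895728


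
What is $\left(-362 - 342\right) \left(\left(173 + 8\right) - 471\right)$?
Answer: $204160$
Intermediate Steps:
$\left(-362 - 342\right) \left(\left(173 + 8\right) - 471\right) = - 704 \left(181 - 471\right) = \left(-704\right) \left(-290\right) = 204160$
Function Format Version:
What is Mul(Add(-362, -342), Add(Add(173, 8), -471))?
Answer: 204160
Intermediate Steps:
Mul(Add(-362, -342), Add(Add(173, 8), -471)) = Mul(-704, Add(181, -471)) = Mul(-704, -290) = 204160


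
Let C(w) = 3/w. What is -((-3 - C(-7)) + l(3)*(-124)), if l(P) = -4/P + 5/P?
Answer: 922/21 ≈ 43.905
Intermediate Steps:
l(P) = 1/P
-((-3 - C(-7)) + l(3)*(-124)) = -((-3 - 3/(-7)) - 124/3) = -((-3 - 3*(-1)/7) + (⅓)*(-124)) = -((-3 - 1*(-3/7)) - 124/3) = -((-3 + 3/7) - 124/3) = -(-18/7 - 124/3) = -1*(-922/21) = 922/21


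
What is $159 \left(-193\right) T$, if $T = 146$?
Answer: $-4480302$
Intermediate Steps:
$159 \left(-193\right) T = 159 \left(-193\right) 146 = \left(-30687\right) 146 = -4480302$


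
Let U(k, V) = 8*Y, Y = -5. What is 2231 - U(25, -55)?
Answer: 2271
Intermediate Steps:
U(k, V) = -40 (U(k, V) = 8*(-5) = -40)
2231 - U(25, -55) = 2231 - 1*(-40) = 2231 + 40 = 2271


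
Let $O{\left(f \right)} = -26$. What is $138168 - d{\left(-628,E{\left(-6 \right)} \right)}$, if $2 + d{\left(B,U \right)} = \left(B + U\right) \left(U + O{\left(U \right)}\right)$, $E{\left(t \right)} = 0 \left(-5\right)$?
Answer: $121842$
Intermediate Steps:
$E{\left(t \right)} = 0$
$d{\left(B,U \right)} = -2 + \left(-26 + U\right) \left(B + U\right)$ ($d{\left(B,U \right)} = -2 + \left(B + U\right) \left(U - 26\right) = -2 + \left(B + U\right) \left(-26 + U\right) = -2 + \left(-26 + U\right) \left(B + U\right)$)
$138168 - d{\left(-628,E{\left(-6 \right)} \right)} = 138168 - \left(-2 + 0^{2} - -16328 - 0 - 0\right) = 138168 - \left(-2 + 0 + 16328 + 0 + 0\right) = 138168 - 16326 = 121842$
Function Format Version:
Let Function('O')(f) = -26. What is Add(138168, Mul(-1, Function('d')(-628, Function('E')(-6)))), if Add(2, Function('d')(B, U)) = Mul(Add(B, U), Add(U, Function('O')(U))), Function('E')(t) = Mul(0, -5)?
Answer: 121842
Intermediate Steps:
Function('E')(t) = 0
Function('d')(B, U) = Add(-2, Mul(Add(-26, U), Add(B, U))) (Function('d')(B, U) = Add(-2, Mul(Add(B, U), Add(U, -26))) = Add(-2, Mul(Add(B, U), Add(-26, U))) = Add(-2, Mul(Add(-26, U), Add(B, U))))
Add(138168, Mul(-1, Function('d')(-628, Function('E')(-6)))) = Add(138168, Mul(-1, Add(-2, Pow(0, 2), Mul(-26, -628), Mul(-26, 0), Mul(-628, 0)))) = Add(138168, Mul(-1, Add(-2, 0, 16328, 0, 0))) = Add(138168, Mul(-1, 16326)) = Add(138168, -16326) = 121842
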